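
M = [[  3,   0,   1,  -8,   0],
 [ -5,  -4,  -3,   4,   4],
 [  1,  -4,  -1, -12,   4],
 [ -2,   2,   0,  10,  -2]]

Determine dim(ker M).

3

Row reduce to echelon form.
R2 ← R2 + (5/3)·R1: [0, -4, -4/3, -28/3, 4]
R3 ← R3 − (1/3)·R1: [0, -4, -4/3, -28/3, 4]
R4 ← R4 + (2/3)·R1: [0, 2, 2/3, 14/3, -2]
R3 ← R3 − R2: [0, 0, 0, 0, 0]
R4 ← R4 + (1/2)·R2: [0, 0, 0, 0, 0]
2 nonzero rows, so rank(M) = 2.
M has 5 columns; by rank–nullity, nullity = 5 − 2 = 3.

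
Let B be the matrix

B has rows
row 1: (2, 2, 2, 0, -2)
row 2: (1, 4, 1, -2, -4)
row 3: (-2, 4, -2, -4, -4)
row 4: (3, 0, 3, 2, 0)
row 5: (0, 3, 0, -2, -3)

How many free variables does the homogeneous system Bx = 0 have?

Row reduce to echelon form.
R2 ← R2 − (1/2)·R1: [0, 3, 0, -2, -3]
R3 ← R3 + R1: [0, 6, 0, -4, -6]
R4 ← R4 − (3/2)·R1: [0, -3, 0, 2, 3]
R3 ← R3 − (2)·R2: [0, 0, 0, 0, 0]
R4 ← R4 + R2: [0, 0, 0, 0, 0]
R5 ← R5 − R2: [0, 0, 0, 0, 0]
2 nonzero rows, so rank(B) = 2.
B has 5 columns; by rank–nullity, nullity = 5 − 2 = 3.

3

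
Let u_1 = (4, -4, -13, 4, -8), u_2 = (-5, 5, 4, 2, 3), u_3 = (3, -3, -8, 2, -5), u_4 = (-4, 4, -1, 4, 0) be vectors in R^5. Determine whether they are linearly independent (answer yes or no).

no

Form the matrix with these vectors as rows and row reduce.
R2 ← R2 + (5/4)·R1: [0, 0, -49/4, 7, -7]
R3 ← R3 − (3/4)·R1: [0, 0, 7/4, -1, 1]
R4 ← R4 + R1: [0, 0, -14, 8, -8]
R3 ← R3 + (1/7)·R2: [0, 0, 0, 0, 0]
R4 ← R4 − (8/7)·R2: [0, 0, 0, 0, 0]
2 nonzero rows, so the 4 vectors span a space of dimension 2.
Since 2 < 4, the vectors are linearly dependent.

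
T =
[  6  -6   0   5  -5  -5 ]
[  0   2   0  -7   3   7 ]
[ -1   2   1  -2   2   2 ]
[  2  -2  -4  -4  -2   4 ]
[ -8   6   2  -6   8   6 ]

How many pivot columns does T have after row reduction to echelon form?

Row reduce to echelon form.
R3 ← R3 + (1/6)·R1: [0, 1, 1, -7/6, 7/6, 7/6]
R4 ← R4 − (1/3)·R1: [0, 0, -4, -17/3, -1/3, 17/3]
R5 ← R5 + (4/3)·R1: [0, -2, 2, 2/3, 4/3, -2/3]
R3 ← R3 − (1/2)·R2: [0, 0, 1, 7/3, -1/3, -7/3]
R5 ← R5 + R2: [0, 0, 2, -19/3, 13/3, 19/3]
R4 ← R4 + (4)·R3: [0, 0, 0, 11/3, -5/3, -11/3]
R5 ← R5 − (2)·R3: [0, 0, 0, -11, 5, 11]
R5 ← R5 + (3)·R4: [0, 0, 0, 0, 0, 0]
Echelon form has 4 nonzero rows, so rank(T) = 4.
Each nonzero row contributes one pivot column: 4 pivot columns.

4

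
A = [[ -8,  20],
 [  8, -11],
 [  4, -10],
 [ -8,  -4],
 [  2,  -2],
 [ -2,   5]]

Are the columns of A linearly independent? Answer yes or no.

yes

Row reduce A to echelon form.
R2 ← R2 + R1: [0, 9]
R3 ← R3 + (1/2)·R1: [0, 0]
R4 ← R4 − R1: [0, -24]
R5 ← R5 + (1/4)·R1: [0, 3]
R6 ← R6 − (1/4)·R1: [0, 0]
R4 ← R4 + (8/3)·R2: [0, 0]
R5 ← R5 − (1/3)·R2: [0, 0]
2 pivots among 2 columns.
Every column is a pivot column, so the columns are linearly independent.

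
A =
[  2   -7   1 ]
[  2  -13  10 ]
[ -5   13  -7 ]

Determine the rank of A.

Row reduce to echelon form.
R2 ← R2 − R1: [0, -6, 9]
R3 ← R3 + (5/2)·R1: [0, -9/2, -9/2]
R3 ← R3 − (3/4)·R2: [0, 0, -45/4]
Echelon form has 3 nonzero rows, so rank(A) = 3.

3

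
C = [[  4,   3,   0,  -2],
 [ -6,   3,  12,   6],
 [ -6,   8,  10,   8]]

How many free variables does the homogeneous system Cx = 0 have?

1

Row reduce to echelon form.
R2 ← R2 + (3/2)·R1: [0, 15/2, 12, 3]
R3 ← R3 + (3/2)·R1: [0, 25/2, 10, 5]
R3 ← R3 − (5/3)·R2: [0, 0, -10, 0]
3 nonzero rows, so rank(C) = 3.
C has 4 columns; by rank–nullity, nullity = 4 − 3 = 1.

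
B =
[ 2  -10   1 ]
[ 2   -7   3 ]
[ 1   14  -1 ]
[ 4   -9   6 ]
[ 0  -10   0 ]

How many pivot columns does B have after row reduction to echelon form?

3

Row reduce to echelon form.
R2 ← R2 − R1: [0, 3, 2]
R3 ← R3 − (1/2)·R1: [0, 19, -3/2]
R4 ← R4 − (2)·R1: [0, 11, 4]
R3 ← R3 − (19/3)·R2: [0, 0, -85/6]
R4 ← R4 − (11/3)·R2: [0, 0, -10/3]
R5 ← R5 + (10/3)·R2: [0, 0, 20/3]
R4 ← R4 − (4/17)·R3: [0, 0, 0]
R5 ← R5 + (8/17)·R3: [0, 0, 0]
Echelon form has 3 nonzero rows, so rank(B) = 3.
Each nonzero row contributes one pivot column: 3 pivot columns.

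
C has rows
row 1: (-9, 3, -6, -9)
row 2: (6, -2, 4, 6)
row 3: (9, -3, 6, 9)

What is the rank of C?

1

Row reduce to echelon form.
R2 ← R2 + (2/3)·R1: [0, 0, 0, 0]
R3 ← R3 + R1: [0, 0, 0, 0]
Echelon form has 1 nonzero row, so rank(C) = 1.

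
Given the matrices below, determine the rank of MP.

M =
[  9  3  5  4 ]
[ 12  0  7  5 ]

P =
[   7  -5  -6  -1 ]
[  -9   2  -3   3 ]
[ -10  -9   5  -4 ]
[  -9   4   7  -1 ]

2

First compute MP:
[[-50, -68, -10, -24],
 [-31, -103,  -2, -45]]
Now row reduce the product.
R2 ← R2 − (31/50)·R1: [0, -1521/25, 21/5, -753/25]
2 nonzero rows, so rank(MP) = 2.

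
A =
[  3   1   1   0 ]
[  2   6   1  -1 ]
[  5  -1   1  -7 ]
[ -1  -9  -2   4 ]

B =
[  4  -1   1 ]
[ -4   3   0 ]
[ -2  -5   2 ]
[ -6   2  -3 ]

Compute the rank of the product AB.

First compute AB:
[[  6,  -5,   5],
 [-12,   9,   7],
 [ 64, -27,  28],
 [ 12,  -8, -17]]
Now row reduce the product.
R2 ← R2 + (2)·R1: [0, -1, 17]
R3 ← R3 − (32/3)·R1: [0, 79/3, -76/3]
R4 ← R4 − (2)·R1: [0, 2, -27]
R3 ← R3 + (79/3)·R2: [0, 0, 1267/3]
R4 ← R4 + (2)·R2: [0, 0, 7]
R4 ← R4 − (3/181)·R3: [0, 0, 0]
3 nonzero rows, so rank(AB) = 3.

3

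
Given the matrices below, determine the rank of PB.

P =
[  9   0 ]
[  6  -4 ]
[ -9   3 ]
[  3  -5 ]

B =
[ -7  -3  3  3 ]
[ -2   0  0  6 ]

First compute PB:
[[-63, -27,  27,  27],
 [-34, -18,  18,  -6],
 [ 57,  27, -27,  -9],
 [-11,  -9,   9, -21]]
Now row reduce the product.
R2 ← R2 − (34/63)·R1: [0, -24/7, 24/7, -144/7]
R3 ← R3 + (19/21)·R1: [0, 18/7, -18/7, 108/7]
R4 ← R4 − (11/63)·R1: [0, -30/7, 30/7, -180/7]
R3 ← R3 + (3/4)·R2: [0, 0, 0, 0]
R4 ← R4 − (5/4)·R2: [0, 0, 0, 0]
2 nonzero rows, so rank(PB) = 2.

2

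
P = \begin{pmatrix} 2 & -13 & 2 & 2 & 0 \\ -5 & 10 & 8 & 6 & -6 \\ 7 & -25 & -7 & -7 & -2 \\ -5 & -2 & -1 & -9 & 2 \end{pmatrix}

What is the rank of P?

4

Row reduce to echelon form.
R2 ← R2 + (5/2)·R1: [0, -45/2, 13, 11, -6]
R3 ← R3 − (7/2)·R1: [0, 41/2, -14, -14, -2]
R4 ← R4 + (5/2)·R1: [0, -69/2, 4, -4, 2]
R3 ← R3 + (41/45)·R2: [0, 0, -97/45, -179/45, -112/15]
R4 ← R4 − (23/15)·R2: [0, 0, -239/15, -313/15, 56/5]
R4 ← R4 − (717/97)·R3: [0, 0, 0, 828/97, 6440/97]
Echelon form has 4 nonzero rows, so rank(P) = 4.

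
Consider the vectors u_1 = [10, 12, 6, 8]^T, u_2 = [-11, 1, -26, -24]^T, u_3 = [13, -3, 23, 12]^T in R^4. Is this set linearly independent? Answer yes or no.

yes

Form the matrix with these vectors as rows and row reduce.
R2 ← R2 + (11/10)·R1: [0, 71/5, -97/5, -76/5]
R3 ← R3 − (13/10)·R1: [0, -93/5, 76/5, 8/5]
R3 ← R3 + (93/71)·R2: [0, 0, -725/71, -1300/71]
3 nonzero rows, so the 3 vectors span a space of dimension 3.
Since 3 = 3, the vectors are linearly independent.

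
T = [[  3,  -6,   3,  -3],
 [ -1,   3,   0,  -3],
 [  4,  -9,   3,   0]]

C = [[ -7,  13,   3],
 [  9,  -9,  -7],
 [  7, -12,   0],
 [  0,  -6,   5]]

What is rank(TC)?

First compute TC:
[[-54,  75,  36],
 [ 34, -22, -39],
 [-88,  97,  75]]
Now row reduce the product.
R2 ← R2 + (17/27)·R1: [0, 227/9, -49/3]
R3 ← R3 − (44/27)·R1: [0, -227/9, 49/3]
R3 ← R3 + R2: [0, 0, 0]
2 nonzero rows, so rank(TC) = 2.

2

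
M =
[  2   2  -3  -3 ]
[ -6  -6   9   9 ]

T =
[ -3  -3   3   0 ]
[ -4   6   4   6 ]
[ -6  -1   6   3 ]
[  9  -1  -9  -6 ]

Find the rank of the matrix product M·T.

First compute MT:
[[-23,  12,  23,  21],
 [ 69, -36, -69, -63]]
Now row reduce the product.
R2 ← R2 + (3)·R1: [0, 0, 0, 0]
1 nonzero row, so rank(MT) = 1.

1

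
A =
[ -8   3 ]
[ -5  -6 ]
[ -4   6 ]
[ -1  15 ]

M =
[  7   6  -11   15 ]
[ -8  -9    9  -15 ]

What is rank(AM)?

First compute AM:
[[-80, -75, 115, -165],
 [ 13,  24,   1,  15],
 [-76, -78,  98, -150],
 [-127, -141, 146, -240]]
Now row reduce the product.
R2 ← R2 + (13/80)·R1: [0, 189/16, 315/16, -189/16]
R3 ← R3 − (19/20)·R1: [0, -27/4, -45/4, 27/4]
R4 ← R4 − (127/80)·R1: [0, -351/16, -585/16, 351/16]
R3 ← R3 + (4/7)·R2: [0, 0, 0, 0]
R4 ← R4 + (13/7)·R2: [0, 0, 0, 0]
2 nonzero rows, so rank(AM) = 2.

2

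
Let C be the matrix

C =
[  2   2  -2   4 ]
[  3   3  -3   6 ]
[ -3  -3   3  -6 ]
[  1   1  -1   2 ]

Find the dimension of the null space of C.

Row reduce to echelon form.
R2 ← R2 − (3/2)·R1: [0, 0, 0, 0]
R3 ← R3 + (3/2)·R1: [0, 0, 0, 0]
R4 ← R4 − (1/2)·R1: [0, 0, 0, 0]
1 nonzero row, so rank(C) = 1.
C has 4 columns; by rank–nullity, nullity = 4 − 1 = 3.

3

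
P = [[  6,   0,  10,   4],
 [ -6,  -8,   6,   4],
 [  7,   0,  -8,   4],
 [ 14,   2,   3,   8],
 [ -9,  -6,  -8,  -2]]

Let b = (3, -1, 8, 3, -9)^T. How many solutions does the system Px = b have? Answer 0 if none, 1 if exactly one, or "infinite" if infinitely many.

0

Row reduce the augmented matrix [P | b].
R2 ← R2 + R1: [0, -8, 16, 8, 2]
R3 ← R3 − (7/6)·R1: [0, 0, -59/3, -2/3, 9/2]
R4 ← R4 − (7/3)·R1: [0, 2, -61/3, -4/3, -4]
R5 ← R5 + (3/2)·R1: [0, -6, 7, 4, -9/2]
R4 ← R4 + (1/4)·R2: [0, 0, -49/3, 2/3, -7/2]
R5 ← R5 − (3/4)·R2: [0, 0, -5, -2, -6]
R4 ← R4 − (49/59)·R3: [0, 0, 0, 72/59, -427/59]
R5 ← R5 − (15/59)·R3: [0, 0, 0, -108/59, -843/118]
R5 ← R5 + (3/2)·R4: [0, 0, 0, 0, -18]
The echelon form has 5 nonzero rows; the last pivot sits in the augmented column, so rank(P) = 4 but rank([P|b]) = 5.
Since the ranks differ, the system is inconsistent.
It has no solutions.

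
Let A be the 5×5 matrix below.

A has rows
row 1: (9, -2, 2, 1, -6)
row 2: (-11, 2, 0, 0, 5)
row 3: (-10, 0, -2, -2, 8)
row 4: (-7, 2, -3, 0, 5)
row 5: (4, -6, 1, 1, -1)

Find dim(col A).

4

Row reduce to echelon form.
R2 ← R2 + (11/9)·R1: [0, -4/9, 22/9, 11/9, -7/3]
R3 ← R3 + (10/9)·R1: [0, -20/9, 2/9, -8/9, 4/3]
R4 ← R4 + (7/9)·R1: [0, 4/9, -13/9, 7/9, 1/3]
R5 ← R5 − (4/9)·R1: [0, -46/9, 1/9, 5/9, 5/3]
R3 ← R3 − (5)·R2: [0, 0, -12, -7, 13]
R4 ← R4 + R2: [0, 0, 1, 2, -2]
R5 ← R5 − (23/2)·R2: [0, 0, -28, -27/2, 57/2]
R4 ← R4 + (1/12)·R3: [0, 0, 0, 17/12, -11/12]
R5 ← R5 − (7/3)·R3: [0, 0, 0, 17/6, -11/6]
R5 ← R5 − (2)·R4: [0, 0, 0, 0, 0]
Echelon form has 4 nonzero rows, so rank(A) = 4.
The column space has dimension equal to the rank: 4.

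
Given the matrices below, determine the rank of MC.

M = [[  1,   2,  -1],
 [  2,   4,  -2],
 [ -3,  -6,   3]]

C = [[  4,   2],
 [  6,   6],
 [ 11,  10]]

1

First compute MC:
[[  5,   4],
 [ 10,   8],
 [-15, -12]]
Now row reduce the product.
R2 ← R2 − (2)·R1: [0, 0]
R3 ← R3 + (3)·R1: [0, 0]
1 nonzero row, so rank(MC) = 1.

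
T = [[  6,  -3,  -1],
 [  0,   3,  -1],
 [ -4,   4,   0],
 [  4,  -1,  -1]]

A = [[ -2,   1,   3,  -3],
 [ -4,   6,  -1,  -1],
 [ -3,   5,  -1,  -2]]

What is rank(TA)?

2

First compute TA:
[[  3, -17,  22, -13],
 [ -9,  13,  -2,  -1],
 [ -8,  20, -16,   8],
 [ -1,  -7,  14,  -9]]
Now row reduce the product.
R2 ← R2 + (3)·R1: [0, -38, 64, -40]
R3 ← R3 + (8/3)·R1: [0, -76/3, 128/3, -80/3]
R4 ← R4 + (1/3)·R1: [0, -38/3, 64/3, -40/3]
R3 ← R3 − (2/3)·R2: [0, 0, 0, 0]
R4 ← R4 − (1/3)·R2: [0, 0, 0, 0]
2 nonzero rows, so rank(TA) = 2.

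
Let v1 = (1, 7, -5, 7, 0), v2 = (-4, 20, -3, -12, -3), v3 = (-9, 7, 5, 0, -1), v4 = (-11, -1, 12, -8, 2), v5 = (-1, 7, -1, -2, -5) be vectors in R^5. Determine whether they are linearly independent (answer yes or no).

yes

Form the matrix with these vectors as rows and row reduce.
R2 ← R2 + (4)·R1: [0, 48, -23, 16, -3]
R3 ← R3 + (9)·R1: [0, 70, -40, 63, -1]
R4 ← R4 + (11)·R1: [0, 76, -43, 69, 2]
R5 ← R5 + R1: [0, 14, -6, 5, -5]
R3 ← R3 − (35/24)·R2: [0, 0, -155/24, 119/3, 27/8]
R4 ← R4 − (19/12)·R2: [0, 0, -79/12, 131/3, 27/4]
R5 ← R5 − (7/24)·R2: [0, 0, 17/24, 1/3, -33/8]
R4 ← R4 − (158/155)·R3: [0, 0, 0, 501/155, 513/155]
R5 ← R5 + (17/155)·R3: [0, 0, 0, 726/155, -582/155]
R5 ← R5 − (242/167)·R4: [0, 0, 0, 0, -1428/167]
5 nonzero rows, so the 5 vectors span a space of dimension 5.
Since 5 = 5, the vectors are linearly independent.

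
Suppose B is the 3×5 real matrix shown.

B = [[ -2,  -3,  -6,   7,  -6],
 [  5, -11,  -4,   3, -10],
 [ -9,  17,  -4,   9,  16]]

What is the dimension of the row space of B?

Row reduce to echelon form.
R2 ← R2 + (5/2)·R1: [0, -37/2, -19, 41/2, -25]
R3 ← R3 − (9/2)·R1: [0, 61/2, 23, -45/2, 43]
R3 ← R3 + (61/37)·R2: [0, 0, -308/37, 418/37, 66/37]
Echelon form has 3 nonzero rows, so rank(B) = 3.
The row space has dimension equal to the rank: 3.

3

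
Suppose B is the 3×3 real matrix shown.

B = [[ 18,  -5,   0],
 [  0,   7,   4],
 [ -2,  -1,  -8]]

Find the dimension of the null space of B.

Row reduce to echelon form.
R3 ← R3 + (1/9)·R1: [0, -14/9, -8]
R3 ← R3 + (2/9)·R2: [0, 0, -64/9]
3 nonzero rows, so rank(B) = 3.
B has 3 columns; by rank–nullity, nullity = 3 − 3 = 0.

0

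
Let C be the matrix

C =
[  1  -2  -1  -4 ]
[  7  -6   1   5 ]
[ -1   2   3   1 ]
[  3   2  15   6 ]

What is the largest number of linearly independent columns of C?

3

Row reduce to echelon form.
R2 ← R2 − (7)·R1: [0, 8, 8, 33]
R3 ← R3 + R1: [0, 0, 2, -3]
R4 ← R4 − (3)·R1: [0, 8, 18, 18]
R4 ← R4 − R2: [0, 0, 10, -15]
R4 ← R4 − (5)·R3: [0, 0, 0, 0]
Echelon form has 3 nonzero rows, so rank(C) = 3.
The rank gives the maximum number of linearly independent columns: 3.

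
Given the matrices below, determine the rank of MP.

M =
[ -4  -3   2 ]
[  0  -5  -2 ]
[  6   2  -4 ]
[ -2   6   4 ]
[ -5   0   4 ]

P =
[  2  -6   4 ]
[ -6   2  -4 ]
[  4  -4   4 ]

First compute MP:
[[ 18,  10,   4],
 [ 22,  -2,  12],
 [-16, -16,   0],
 [-24,   8, -16],
 [  6,  14,  -4]]
Now row reduce the product.
R2 ← R2 − (11/9)·R1: [0, -128/9, 64/9]
R3 ← R3 + (8/9)·R1: [0, -64/9, 32/9]
R4 ← R4 + (4/3)·R1: [0, 64/3, -32/3]
R5 ← R5 − (1/3)·R1: [0, 32/3, -16/3]
R3 ← R3 − (1/2)·R2: [0, 0, 0]
R4 ← R4 + (3/2)·R2: [0, 0, 0]
R5 ← R5 + (3/4)·R2: [0, 0, 0]
2 nonzero rows, so rank(MP) = 2.

2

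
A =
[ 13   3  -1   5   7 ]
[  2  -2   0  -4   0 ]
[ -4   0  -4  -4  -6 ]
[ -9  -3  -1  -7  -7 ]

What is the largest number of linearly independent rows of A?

Row reduce to echelon form.
R2 ← R2 − (2/13)·R1: [0, -32/13, 2/13, -62/13, -14/13]
R3 ← R3 + (4/13)·R1: [0, 12/13, -56/13, -32/13, -50/13]
R4 ← R4 + (9/13)·R1: [0, -12/13, -22/13, -46/13, -28/13]
R3 ← R3 + (3/8)·R2: [0, 0, -17/4, -17/4, -17/4]
R4 ← R4 − (3/8)·R2: [0, 0, -7/4, -7/4, -7/4]
R4 ← R4 − (7/17)·R3: [0, 0, 0, 0, 0]
Echelon form has 3 nonzero rows, so rank(A) = 3.
The rank gives the maximum number of linearly independent rows: 3.

3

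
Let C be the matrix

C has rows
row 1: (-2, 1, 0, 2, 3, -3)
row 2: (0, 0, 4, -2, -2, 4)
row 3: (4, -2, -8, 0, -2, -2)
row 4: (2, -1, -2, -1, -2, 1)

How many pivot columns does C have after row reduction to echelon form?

2

Row reduce to echelon form.
R3 ← R3 + (2)·R1: [0, 0, -8, 4, 4, -8]
R4 ← R4 + R1: [0, 0, -2, 1, 1, -2]
R3 ← R3 + (2)·R2: [0, 0, 0, 0, 0, 0]
R4 ← R4 + (1/2)·R2: [0, 0, 0, 0, 0, 0]
Echelon form has 2 nonzero rows, so rank(C) = 2.
Each nonzero row contributes one pivot column: 2 pivot columns.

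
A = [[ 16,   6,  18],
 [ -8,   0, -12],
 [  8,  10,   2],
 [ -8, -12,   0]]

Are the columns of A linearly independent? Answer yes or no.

Row reduce A to echelon form.
R2 ← R2 + (1/2)·R1: [0, 3, -3]
R3 ← R3 − (1/2)·R1: [0, 7, -7]
R4 ← R4 + (1/2)·R1: [0, -9, 9]
R3 ← R3 − (7/3)·R2: [0, 0, 0]
R4 ← R4 + (3)·R2: [0, 0, 0]
2 pivots among 3 columns.
Only 2 < 3 pivot columns, so the columns are linearly dependent.

no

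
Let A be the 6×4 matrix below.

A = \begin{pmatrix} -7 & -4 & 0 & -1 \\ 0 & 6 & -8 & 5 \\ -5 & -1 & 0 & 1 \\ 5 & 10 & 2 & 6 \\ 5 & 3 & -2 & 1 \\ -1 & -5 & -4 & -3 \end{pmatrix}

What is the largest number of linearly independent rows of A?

Row reduce to echelon form.
R3 ← R3 − (5/7)·R1: [0, 13/7, 0, 12/7]
R4 ← R4 + (5/7)·R1: [0, 50/7, 2, 37/7]
R5 ← R5 + (5/7)·R1: [0, 1/7, -2, 2/7]
R6 ← R6 − (1/7)·R1: [0, -31/7, -4, -20/7]
R3 ← R3 − (13/42)·R2: [0, 0, 52/21, 1/6]
R4 ← R4 − (25/21)·R2: [0, 0, 242/21, -2/3]
R5 ← R5 − (1/42)·R2: [0, 0, -38/21, 1/6]
R6 ← R6 + (31/42)·R2: [0, 0, -208/21, 5/6]
R4 ← R4 − (121/26)·R3: [0, 0, 0, -75/52]
R5 ← R5 + (19/26)·R3: [0, 0, 0, 15/52]
R6 ← R6 + (4)·R3: [0, 0, 0, 3/2]
R5 ← R5 + (1/5)·R4: [0, 0, 0, 0]
R6 ← R6 + (26/25)·R4: [0, 0, 0, 0]
Echelon form has 4 nonzero rows, so rank(A) = 4.
The rank gives the maximum number of linearly independent rows: 4.

4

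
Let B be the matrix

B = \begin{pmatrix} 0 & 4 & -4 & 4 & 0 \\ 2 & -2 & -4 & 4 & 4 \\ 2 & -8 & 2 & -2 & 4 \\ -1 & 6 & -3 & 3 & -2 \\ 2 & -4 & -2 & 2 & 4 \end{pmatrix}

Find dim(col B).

2

Row reduce to echelon form.
Swap R1 ↔ R2
R3 ← R3 − R1: [0, -6, 6, -6, 0]
R4 ← R4 + (1/2)·R1: [0, 5, -5, 5, 0]
R5 ← R5 − R1: [0, -2, 2, -2, 0]
R3 ← R3 + (3/2)·R2: [0, 0, 0, 0, 0]
R4 ← R4 − (5/4)·R2: [0, 0, 0, 0, 0]
R5 ← R5 + (1/2)·R2: [0, 0, 0, 0, 0]
Echelon form has 2 nonzero rows, so rank(B) = 2.
The column space has dimension equal to the rank: 2.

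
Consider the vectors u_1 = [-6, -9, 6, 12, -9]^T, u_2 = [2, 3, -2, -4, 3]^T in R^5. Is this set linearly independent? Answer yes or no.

Form the matrix with these vectors as rows and row reduce.
R2 ← R2 + (1/3)·R1: [0, 0, 0, 0, 0]
1 nonzero row, so the 2 vectors span a space of dimension 1.
Since 1 < 2, the vectors are linearly dependent.

no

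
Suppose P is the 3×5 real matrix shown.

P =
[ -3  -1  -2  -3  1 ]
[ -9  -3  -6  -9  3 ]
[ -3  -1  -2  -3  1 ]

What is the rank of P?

Row reduce to echelon form.
R2 ← R2 − (3)·R1: [0, 0, 0, 0, 0]
R3 ← R3 − R1: [0, 0, 0, 0, 0]
Echelon form has 1 nonzero row, so rank(P) = 1.

1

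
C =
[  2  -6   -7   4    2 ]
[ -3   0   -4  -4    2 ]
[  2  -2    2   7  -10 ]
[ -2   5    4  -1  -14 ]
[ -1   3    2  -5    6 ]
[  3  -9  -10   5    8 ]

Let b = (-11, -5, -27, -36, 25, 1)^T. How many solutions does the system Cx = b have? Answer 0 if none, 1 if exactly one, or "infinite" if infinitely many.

Row reduce the augmented matrix [C | b].
R2 ← R2 + (3/2)·R1: [0, -9, -29/2, 2, 5, -43/2]
R3 ← R3 − R1: [0, 4, 9, 3, -12, -16]
R4 ← R4 + R1: [0, -1, -3, 3, -12, -47]
R5 ← R5 + (1/2)·R1: [0, 0, -3/2, -3, 7, 39/2]
R6 ← R6 − (3/2)·R1: [0, 0, 1/2, -1, 5, 35/2]
R3 ← R3 + (4/9)·R2: [0, 0, 23/9, 35/9, -88/9, -230/9]
R4 ← R4 − (1/9)·R2: [0, 0, -25/18, 25/9, -113/9, -803/18]
R4 ← R4 + (25/46)·R3: [0, 0, 0, 225/46, -411/23, -117/2]
R5 ← R5 + (27/46)·R3: [0, 0, 0, -33/46, 29/23, 9/2]
R6 ← R6 − (9/46)·R3: [0, 0, 0, -81/46, 159/23, 45/2]
R5 ← R5 + (11/75)·R4: [0, 0, 0, 0, -34/25, -102/25]
R6 ← R6 + (9/25)·R4: [0, 0, 0, 0, 12/25, 36/25]
R6 ← R6 + (6/17)·R5: [0, 0, 0, 0, 0, 0]
The echelon form has 5 nonzero rows, and every pivot lies in the first 5 columns, so rank(C) = rank([C|b]) = 5.
The system is consistent.
rank = 5 = number of unknowns, so the solution is unique.

1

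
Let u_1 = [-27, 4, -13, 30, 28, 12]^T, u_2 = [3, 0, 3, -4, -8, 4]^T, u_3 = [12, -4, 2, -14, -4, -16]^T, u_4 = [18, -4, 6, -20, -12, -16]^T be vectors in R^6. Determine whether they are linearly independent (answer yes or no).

no

Form the matrix with these vectors as rows and row reduce.
R2 ← R2 + (1/9)·R1: [0, 4/9, 14/9, -2/3, -44/9, 16/3]
R3 ← R3 + (4/9)·R1: [0, -20/9, -34/9, -2/3, 76/9, -32/3]
R4 ← R4 + (2/3)·R1: [0, -4/3, -8/3, 0, 20/3, -8]
R3 ← R3 + (5)·R2: [0, 0, 4, -4, -16, 16]
R4 ← R4 + (3)·R2: [0, 0, 2, -2, -8, 8]
R4 ← R4 − (1/2)·R3: [0, 0, 0, 0, 0, 0]
3 nonzero rows, so the 4 vectors span a space of dimension 3.
Since 3 < 4, the vectors are linearly dependent.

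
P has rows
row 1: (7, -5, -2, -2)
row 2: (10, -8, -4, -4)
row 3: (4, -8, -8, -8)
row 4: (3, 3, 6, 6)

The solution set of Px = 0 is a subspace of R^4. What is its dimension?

2

Row reduce to echelon form.
R2 ← R2 − (10/7)·R1: [0, -6/7, -8/7, -8/7]
R3 ← R3 − (4/7)·R1: [0, -36/7, -48/7, -48/7]
R4 ← R4 − (3/7)·R1: [0, 36/7, 48/7, 48/7]
R3 ← R3 − (6)·R2: [0, 0, 0, 0]
R4 ← R4 + (6)·R2: [0, 0, 0, 0]
2 nonzero rows, so rank(P) = 2.
P has 4 columns; by rank–nullity, nullity = 4 − 2 = 2.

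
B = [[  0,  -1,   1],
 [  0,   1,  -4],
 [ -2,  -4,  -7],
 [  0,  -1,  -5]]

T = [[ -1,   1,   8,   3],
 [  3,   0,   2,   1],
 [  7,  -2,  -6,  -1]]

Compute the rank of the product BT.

First compute BT:
[[  4,  -2,  -8,  -2],
 [-25,   8,  26,   5],
 [-59,  12,  18,  -3],
 [-38,  10,  28,   4]]
Now row reduce the product.
R2 ← R2 + (25/4)·R1: [0, -9/2, -24, -15/2]
R3 ← R3 + (59/4)·R1: [0, -35/2, -100, -65/2]
R4 ← R4 + (19/2)·R1: [0, -9, -48, -15]
R3 ← R3 − (35/9)·R2: [0, 0, -20/3, -10/3]
R4 ← R4 − (2)·R2: [0, 0, 0, 0]
3 nonzero rows, so rank(BT) = 3.

3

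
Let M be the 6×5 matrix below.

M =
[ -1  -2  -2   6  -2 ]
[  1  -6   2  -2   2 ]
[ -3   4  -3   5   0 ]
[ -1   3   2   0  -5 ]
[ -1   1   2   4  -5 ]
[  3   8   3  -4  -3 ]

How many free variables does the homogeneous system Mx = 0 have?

0

Row reduce to echelon form.
R2 ← R2 + R1: [0, -8, 0, 4, 0]
R3 ← R3 − (3)·R1: [0, 10, 3, -13, 6]
R4 ← R4 − R1: [0, 5, 4, -6, -3]
R5 ← R5 − R1: [0, 3, 4, -2, -3]
R6 ← R6 + (3)·R1: [0, 2, -3, 14, -9]
R3 ← R3 + (5/4)·R2: [0, 0, 3, -8, 6]
R4 ← R4 + (5/8)·R2: [0, 0, 4, -7/2, -3]
R5 ← R5 + (3/8)·R2: [0, 0, 4, -1/2, -3]
R6 ← R6 + (1/4)·R2: [0, 0, -3, 15, -9]
R4 ← R4 − (4/3)·R3: [0, 0, 0, 43/6, -11]
R5 ← R5 − (4/3)·R3: [0, 0, 0, 61/6, -11]
R6 ← R6 + R3: [0, 0, 0, 7, -3]
R5 ← R5 − (61/43)·R4: [0, 0, 0, 0, 198/43]
R6 ← R6 − (42/43)·R4: [0, 0, 0, 0, 333/43]
R6 ← R6 − (37/22)·R5: [0, 0, 0, 0, 0]
5 nonzero rows, so rank(M) = 5.
M has 5 columns; by rank–nullity, nullity = 5 − 5 = 0.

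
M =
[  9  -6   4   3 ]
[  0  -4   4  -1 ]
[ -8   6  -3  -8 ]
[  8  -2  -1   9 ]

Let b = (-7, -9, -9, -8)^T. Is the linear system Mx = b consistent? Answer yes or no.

Row reduce the augmented matrix [M | b].
R3 ← R3 + (8/9)·R1: [0, 2/3, 5/9, -16/3, -137/9]
R4 ← R4 − (8/9)·R1: [0, 10/3, -41/9, 19/3, -16/9]
R3 ← R3 + (1/6)·R2: [0, 0, 11/9, -11/2, -301/18]
R4 ← R4 + (5/6)·R2: [0, 0, -11/9, 11/2, -167/18]
R4 ← R4 + R3: [0, 0, 0, 0, -26]
The echelon form has 4 nonzero rows; the last pivot sits in the augmented column, so rank(M) = 3 but rank([M|b]) = 4.
Since the ranks differ, the system is inconsistent.

no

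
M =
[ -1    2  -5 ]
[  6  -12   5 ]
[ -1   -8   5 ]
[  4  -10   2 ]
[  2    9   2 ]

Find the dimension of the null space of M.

0

Row reduce to echelon form.
R2 ← R2 + (6)·R1: [0, 0, -25]
R3 ← R3 − R1: [0, -10, 10]
R4 ← R4 + (4)·R1: [0, -2, -18]
R5 ← R5 + (2)·R1: [0, 13, -8]
Swap R2 ↔ R3
R4 ← R4 − (1/5)·R2: [0, 0, -20]
R5 ← R5 + (13/10)·R2: [0, 0, 5]
R4 ← R4 − (4/5)·R3: [0, 0, 0]
R5 ← R5 + (1/5)·R3: [0, 0, 0]
3 nonzero rows, so rank(M) = 3.
M has 3 columns; by rank–nullity, nullity = 3 − 3 = 0.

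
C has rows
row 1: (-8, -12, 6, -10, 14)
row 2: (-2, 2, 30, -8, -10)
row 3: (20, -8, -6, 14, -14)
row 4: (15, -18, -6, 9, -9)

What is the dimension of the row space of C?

4

Row reduce to echelon form.
R2 ← R2 − (1/4)·R1: [0, 5, 57/2, -11/2, -27/2]
R3 ← R3 + (5/2)·R1: [0, -38, 9, -11, 21]
R4 ← R4 + (15/8)·R1: [0, -81/2, 21/4, -39/4, 69/4]
R3 ← R3 + (38/5)·R2: [0, 0, 1128/5, -264/5, -408/5]
R4 ← R4 + (81/10)·R2: [0, 0, 2361/10, -543/10, -921/10]
R4 ← R4 − (787/752)·R3: [0, 0, 0, 45/47, -315/47]
Echelon form has 4 nonzero rows, so rank(C) = 4.
The row space has dimension equal to the rank: 4.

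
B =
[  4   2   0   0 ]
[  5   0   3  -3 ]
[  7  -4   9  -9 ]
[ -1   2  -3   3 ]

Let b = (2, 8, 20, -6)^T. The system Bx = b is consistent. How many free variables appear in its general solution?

Row reduce the augmented matrix [B | b].
R2 ← R2 − (5/4)·R1: [0, -5/2, 3, -3, 11/2]
R3 ← R3 − (7/4)·R1: [0, -15/2, 9, -9, 33/2]
R4 ← R4 + (1/4)·R1: [0, 5/2, -3, 3, -11/2]
R3 ← R3 − (3)·R2: [0, 0, 0, 0, 0]
R4 ← R4 + R2: [0, 0, 0, 0, 0]
The echelon form has 2 nonzero rows, and every pivot lies in the first 4 columns, so rank(B) = rank([B|b]) = 2.
The system is consistent.
Free variables = (unknowns) − (rank) = 4 − 2 = 2.

2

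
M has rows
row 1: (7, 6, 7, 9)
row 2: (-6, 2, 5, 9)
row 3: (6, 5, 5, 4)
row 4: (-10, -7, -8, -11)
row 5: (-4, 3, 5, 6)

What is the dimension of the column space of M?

Row reduce to echelon form.
R2 ← R2 + (6/7)·R1: [0, 50/7, 11, 117/7]
R3 ← R3 − (6/7)·R1: [0, -1/7, -1, -26/7]
R4 ← R4 + (10/7)·R1: [0, 11/7, 2, 13/7]
R5 ← R5 + (4/7)·R1: [0, 45/7, 9, 78/7]
R3 ← R3 + (1/50)·R2: [0, 0, -39/50, -169/50]
R4 ← R4 − (11/50)·R2: [0, 0, -21/50, -91/50]
R5 ← R5 − (9/10)·R2: [0, 0, -9/10, -39/10]
R4 ← R4 − (7/13)·R3: [0, 0, 0, 0]
R5 ← R5 − (15/13)·R3: [0, 0, 0, 0]
Echelon form has 3 nonzero rows, so rank(M) = 3.
The column space has dimension equal to the rank: 3.

3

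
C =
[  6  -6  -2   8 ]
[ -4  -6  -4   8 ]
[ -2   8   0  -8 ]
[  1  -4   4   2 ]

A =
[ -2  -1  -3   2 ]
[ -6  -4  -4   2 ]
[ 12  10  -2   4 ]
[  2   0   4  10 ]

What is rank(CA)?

3

First compute CA:
[[ 16,  -2,  42,  72],
 [ 12, -12,  76,  44],
 [-60, -30, -58, -68],
 [ 74,  55,  13,  30]]
Now row reduce the product.
R2 ← R2 − (3/4)·R1: [0, -21/2, 89/2, -10]
R3 ← R3 + (15/4)·R1: [0, -75/2, 199/2, 202]
R4 ← R4 − (37/8)·R1: [0, 257/4, -725/4, -303]
R3 ← R3 − (25/7)·R2: [0, 0, -416/7, 1664/7]
R4 ← R4 + (257/42)·R2: [0, 0, 1912/21, -7648/21]
R4 ← R4 + (239/156)·R3: [0, 0, 0, 0]
3 nonzero rows, so rank(CA) = 3.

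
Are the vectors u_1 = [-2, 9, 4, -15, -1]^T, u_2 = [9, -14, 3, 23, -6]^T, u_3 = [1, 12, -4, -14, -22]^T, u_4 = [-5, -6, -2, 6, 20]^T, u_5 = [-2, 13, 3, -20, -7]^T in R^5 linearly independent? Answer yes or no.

no

Form the matrix with these vectors as rows and row reduce.
R2 ← R2 + (9/2)·R1: [0, 53/2, 21, -89/2, -21/2]
R3 ← R3 + (1/2)·R1: [0, 33/2, -2, -43/2, -45/2]
R4 ← R4 − (5/2)·R1: [0, -57/2, -12, 87/2, 45/2]
R5 ← R5 − R1: [0, 4, -1, -5, -6]
R3 ← R3 − (33/53)·R2: [0, 0, -799/53, 329/53, -846/53]
R4 ← R4 + (57/53)·R2: [0, 0, 561/53, -231/53, 594/53]
R5 ← R5 − (8/53)·R2: [0, 0, -221/53, 91/53, -234/53]
R4 ← R4 + (33/47)·R3: [0, 0, 0, 0, 0]
R5 ← R5 − (13/47)·R3: [0, 0, 0, 0, 0]
3 nonzero rows, so the 5 vectors span a space of dimension 3.
Since 3 < 5, the vectors are linearly dependent.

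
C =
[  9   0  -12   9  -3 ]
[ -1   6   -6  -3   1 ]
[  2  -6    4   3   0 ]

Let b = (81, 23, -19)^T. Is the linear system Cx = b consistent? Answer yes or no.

Row reduce the augmented matrix [C | b].
R2 ← R2 + (1/9)·R1: [0, 6, -22/3, -2, 2/3, 32]
R3 ← R3 − (2/9)·R1: [0, -6, 20/3, 1, 2/3, -37]
R3 ← R3 + R2: [0, 0, -2/3, -1, 4/3, -5]
The echelon form has 3 nonzero rows, and every pivot lies in the first 5 columns, so rank(C) = rank([C|b]) = 3.
The system is consistent.

yes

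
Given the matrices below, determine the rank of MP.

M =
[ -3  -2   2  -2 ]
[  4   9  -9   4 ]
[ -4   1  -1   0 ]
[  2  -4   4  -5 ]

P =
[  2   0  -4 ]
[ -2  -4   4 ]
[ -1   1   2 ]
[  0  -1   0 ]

First compute MP:
[[ -4,  12,   8],
 [ -1, -49,   2],
 [ -9,  -5,  18],
 [  8,  25, -16]]
Now row reduce the product.
R2 ← R2 − (1/4)·R1: [0, -52, 0]
R3 ← R3 − (9/4)·R1: [0, -32, 0]
R4 ← R4 + (2)·R1: [0, 49, 0]
R3 ← R3 − (8/13)·R2: [0, 0, 0]
R4 ← R4 + (49/52)·R2: [0, 0, 0]
2 nonzero rows, so rank(MP) = 2.

2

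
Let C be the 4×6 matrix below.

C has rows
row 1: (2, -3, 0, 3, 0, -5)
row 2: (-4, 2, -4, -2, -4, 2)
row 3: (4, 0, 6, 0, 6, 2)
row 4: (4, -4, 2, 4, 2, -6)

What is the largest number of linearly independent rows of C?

Row reduce to echelon form.
R2 ← R2 + (2)·R1: [0, -4, -4, 4, -4, -8]
R3 ← R3 − (2)·R1: [0, 6, 6, -6, 6, 12]
R4 ← R4 − (2)·R1: [0, 2, 2, -2, 2, 4]
R3 ← R3 + (3/2)·R2: [0, 0, 0, 0, 0, 0]
R4 ← R4 + (1/2)·R2: [0, 0, 0, 0, 0, 0]
Echelon form has 2 nonzero rows, so rank(C) = 2.
The rank gives the maximum number of linearly independent rows: 2.

2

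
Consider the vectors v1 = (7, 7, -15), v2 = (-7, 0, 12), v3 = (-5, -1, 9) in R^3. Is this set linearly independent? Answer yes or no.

Form the matrix with these vectors as rows and row reduce.
R2 ← R2 + R1: [0, 7, -3]
R3 ← R3 + (5/7)·R1: [0, 4, -12/7]
R3 ← R3 − (4/7)·R2: [0, 0, 0]
2 nonzero rows, so the 3 vectors span a space of dimension 2.
Since 2 < 3, the vectors are linearly dependent.

no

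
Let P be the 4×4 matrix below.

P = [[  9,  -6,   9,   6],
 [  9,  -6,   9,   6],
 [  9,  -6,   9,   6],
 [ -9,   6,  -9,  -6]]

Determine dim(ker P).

3

Row reduce to echelon form.
R2 ← R2 − R1: [0, 0, 0, 0]
R3 ← R3 − R1: [0, 0, 0, 0]
R4 ← R4 + R1: [0, 0, 0, 0]
1 nonzero row, so rank(P) = 1.
P has 4 columns; by rank–nullity, nullity = 4 − 1 = 3.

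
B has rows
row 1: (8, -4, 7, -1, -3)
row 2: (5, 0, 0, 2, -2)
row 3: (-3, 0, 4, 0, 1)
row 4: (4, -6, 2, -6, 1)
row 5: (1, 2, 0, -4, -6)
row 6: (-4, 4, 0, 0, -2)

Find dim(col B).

Row reduce to echelon form.
R2 ← R2 − (5/8)·R1: [0, 5/2, -35/8, 21/8, -1/8]
R3 ← R3 + (3/8)·R1: [0, -3/2, 53/8, -3/8, -1/8]
R4 ← R4 − (1/2)·R1: [0, -4, -3/2, -11/2, 5/2]
R5 ← R5 − (1/8)·R1: [0, 5/2, -7/8, -31/8, -45/8]
R6 ← R6 + (1/2)·R1: [0, 2, 7/2, -1/2, -7/2]
R3 ← R3 + (3/5)·R2: [0, 0, 4, 6/5, -1/5]
R4 ← R4 + (8/5)·R2: [0, 0, -17/2, -13/10, 23/10]
R5 ← R5 − R2: [0, 0, 7/2, -13/2, -11/2]
R6 ← R6 − (4/5)·R2: [0, 0, 7, -13/5, -17/5]
R4 ← R4 + (17/8)·R3: [0, 0, 0, 5/4, 15/8]
R5 ← R5 − (7/8)·R3: [0, 0, 0, -151/20, -213/40]
R6 ← R6 − (7/4)·R3: [0, 0, 0, -47/10, -61/20]
R5 ← R5 + (151/25)·R4: [0, 0, 0, 0, 6]
R6 ← R6 + (94/25)·R4: [0, 0, 0, 0, 4]
R6 ← R6 − (2/3)·R5: [0, 0, 0, 0, 0]
Echelon form has 5 nonzero rows, so rank(B) = 5.
The column space has dimension equal to the rank: 5.

5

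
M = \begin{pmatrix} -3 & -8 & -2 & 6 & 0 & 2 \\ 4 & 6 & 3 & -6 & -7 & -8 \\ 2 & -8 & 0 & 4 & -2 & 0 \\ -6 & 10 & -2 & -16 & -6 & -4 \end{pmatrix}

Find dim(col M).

4

Row reduce to echelon form.
R2 ← R2 + (4/3)·R1: [0, -14/3, 1/3, 2, -7, -16/3]
R3 ← R3 + (2/3)·R1: [0, -40/3, -4/3, 8, -2, 4/3]
R4 ← R4 − (2)·R1: [0, 26, 2, -28, -6, -8]
R3 ← R3 − (20/7)·R2: [0, 0, -16/7, 16/7, 18, 116/7]
R4 ← R4 + (39/7)·R2: [0, 0, 27/7, -118/7, -45, -264/7]
R4 ← R4 + (27/16)·R3: [0, 0, 0, -13, -117/8, -39/4]
Echelon form has 4 nonzero rows, so rank(M) = 4.
The column space has dimension equal to the rank: 4.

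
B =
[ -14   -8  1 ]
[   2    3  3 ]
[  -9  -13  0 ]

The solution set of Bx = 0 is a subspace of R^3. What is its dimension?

Row reduce to echelon form.
R2 ← R2 + (1/7)·R1: [0, 13/7, 22/7]
R3 ← R3 − (9/14)·R1: [0, -55/7, -9/14]
R3 ← R3 + (55/13)·R2: [0, 0, 329/26]
3 nonzero rows, so rank(B) = 3.
B has 3 columns; by rank–nullity, nullity = 3 − 3 = 0.

0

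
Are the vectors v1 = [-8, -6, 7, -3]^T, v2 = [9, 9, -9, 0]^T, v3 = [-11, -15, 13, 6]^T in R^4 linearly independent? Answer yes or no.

Form the matrix with these vectors as rows and row reduce.
R2 ← R2 + (9/8)·R1: [0, 9/4, -9/8, -27/8]
R3 ← R3 − (11/8)·R1: [0, -27/4, 27/8, 81/8]
R3 ← R3 + (3)·R2: [0, 0, 0, 0]
2 nonzero rows, so the 3 vectors span a space of dimension 2.
Since 2 < 3, the vectors are linearly dependent.

no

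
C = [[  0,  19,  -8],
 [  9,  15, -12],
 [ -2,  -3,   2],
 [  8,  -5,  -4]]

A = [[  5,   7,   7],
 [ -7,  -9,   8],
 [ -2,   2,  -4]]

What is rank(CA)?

3

First compute CA:
[[-117, -187, 184],
 [-36, -96, 231],
 [  7,  17, -46],
 [ 83,  93,  32]]
Now row reduce the product.
R2 ← R2 − (4/13)·R1: [0, -500/13, 2267/13]
R3 ← R3 + (7/117)·R1: [0, 680/117, -4094/117]
R4 ← R4 + (83/117)·R1: [0, -4640/117, 19016/117]
R3 ← R3 + (34/225)·R2: [0, 0, -216/25]
R4 ← R4 − (232/225)·R2: [0, 0, -432/25]
R4 ← R4 − (2)·R3: [0, 0, 0]
3 nonzero rows, so rank(CA) = 3.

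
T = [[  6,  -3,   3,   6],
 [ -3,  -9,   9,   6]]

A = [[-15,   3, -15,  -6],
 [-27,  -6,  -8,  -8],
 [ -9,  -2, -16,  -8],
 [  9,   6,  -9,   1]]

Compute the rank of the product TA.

First compute TA:
[[ 18,  66, -168, -30],
 [261,  63, -81,  24]]
Now row reduce the product.
R2 ← R2 − (29/2)·R1: [0, -894, 2355, 459]
2 nonzero rows, so rank(TA) = 2.

2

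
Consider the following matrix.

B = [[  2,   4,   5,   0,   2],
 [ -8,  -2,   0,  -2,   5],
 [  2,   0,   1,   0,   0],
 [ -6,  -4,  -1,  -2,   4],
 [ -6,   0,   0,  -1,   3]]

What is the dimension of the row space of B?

Row reduce to echelon form.
R2 ← R2 + (4)·R1: [0, 14, 20, -2, 13]
R3 ← R3 − R1: [0, -4, -4, 0, -2]
R4 ← R4 + (3)·R1: [0, 8, 14, -2, 10]
R5 ← R5 + (3)·R1: [0, 12, 15, -1, 9]
R3 ← R3 + (2/7)·R2: [0, 0, 12/7, -4/7, 12/7]
R4 ← R4 − (4/7)·R2: [0, 0, 18/7, -6/7, 18/7]
R5 ← R5 − (6/7)·R2: [0, 0, -15/7, 5/7, -15/7]
R4 ← R4 − (3/2)·R3: [0, 0, 0, 0, 0]
R5 ← R5 + (5/4)·R3: [0, 0, 0, 0, 0]
Echelon form has 3 nonzero rows, so rank(B) = 3.
The row space has dimension equal to the rank: 3.

3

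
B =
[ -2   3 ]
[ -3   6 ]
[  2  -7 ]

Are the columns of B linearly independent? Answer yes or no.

Row reduce B to echelon form.
R2 ← R2 − (3/2)·R1: [0, 3/2]
R3 ← R3 + R1: [0, -4]
R3 ← R3 + (8/3)·R2: [0, 0]
2 pivots among 2 columns.
Every column is a pivot column, so the columns are linearly independent.

yes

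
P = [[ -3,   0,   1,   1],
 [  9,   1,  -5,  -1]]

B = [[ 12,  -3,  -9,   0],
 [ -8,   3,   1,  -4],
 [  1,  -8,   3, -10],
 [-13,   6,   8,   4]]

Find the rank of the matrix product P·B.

2

First compute PB:
[[-48,   7,  38,  -6],
 [108,  10, -103,  42]]
Now row reduce the product.
R2 ← R2 + (9/4)·R1: [0, 103/4, -35/2, 57/2]
2 nonzero rows, so rank(PB) = 2.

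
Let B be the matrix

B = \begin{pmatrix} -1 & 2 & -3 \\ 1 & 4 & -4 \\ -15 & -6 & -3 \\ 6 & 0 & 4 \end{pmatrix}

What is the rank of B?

2

Row reduce to echelon form.
R2 ← R2 + R1: [0, 6, -7]
R3 ← R3 − (15)·R1: [0, -36, 42]
R4 ← R4 + (6)·R1: [0, 12, -14]
R3 ← R3 + (6)·R2: [0, 0, 0]
R4 ← R4 − (2)·R2: [0, 0, 0]
Echelon form has 2 nonzero rows, so rank(B) = 2.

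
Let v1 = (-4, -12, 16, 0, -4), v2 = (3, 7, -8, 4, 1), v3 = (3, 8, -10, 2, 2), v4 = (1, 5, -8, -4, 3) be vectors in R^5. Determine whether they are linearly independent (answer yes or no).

no

Form the matrix with these vectors as rows and row reduce.
R2 ← R2 + (3/4)·R1: [0, -2, 4, 4, -2]
R3 ← R3 + (3/4)·R1: [0, -1, 2, 2, -1]
R4 ← R4 + (1/4)·R1: [0, 2, -4, -4, 2]
R3 ← R3 − (1/2)·R2: [0, 0, 0, 0, 0]
R4 ← R4 + R2: [0, 0, 0, 0, 0]
2 nonzero rows, so the 4 vectors span a space of dimension 2.
Since 2 < 4, the vectors are linearly dependent.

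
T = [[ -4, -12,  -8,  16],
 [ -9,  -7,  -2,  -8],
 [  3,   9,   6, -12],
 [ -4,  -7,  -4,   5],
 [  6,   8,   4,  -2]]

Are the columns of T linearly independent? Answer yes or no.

no

Row reduce T to echelon form.
R2 ← R2 − (9/4)·R1: [0, 20, 16, -44]
R3 ← R3 + (3/4)·R1: [0, 0, 0, 0]
R4 ← R4 − R1: [0, 5, 4, -11]
R5 ← R5 + (3/2)·R1: [0, -10, -8, 22]
R4 ← R4 − (1/4)·R2: [0, 0, 0, 0]
R5 ← R5 + (1/2)·R2: [0, 0, 0, 0]
2 pivots among 4 columns.
Only 2 < 4 pivot columns, so the columns are linearly dependent.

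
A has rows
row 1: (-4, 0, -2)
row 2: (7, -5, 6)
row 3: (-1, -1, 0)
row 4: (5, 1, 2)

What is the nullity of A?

1

Row reduce to echelon form.
R2 ← R2 + (7/4)·R1: [0, -5, 5/2]
R3 ← R3 − (1/4)·R1: [0, -1, 1/2]
R4 ← R4 + (5/4)·R1: [0, 1, -1/2]
R3 ← R3 − (1/5)·R2: [0, 0, 0]
R4 ← R4 + (1/5)·R2: [0, 0, 0]
2 nonzero rows, so rank(A) = 2.
A has 3 columns; by rank–nullity, nullity = 3 − 2 = 1.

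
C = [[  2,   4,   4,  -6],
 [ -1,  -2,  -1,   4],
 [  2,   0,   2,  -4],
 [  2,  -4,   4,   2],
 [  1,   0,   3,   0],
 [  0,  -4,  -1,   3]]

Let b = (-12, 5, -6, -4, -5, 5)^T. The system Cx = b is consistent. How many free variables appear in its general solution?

1

Row reduce the augmented matrix [C | b].
R2 ← R2 + (1/2)·R1: [0, 0, 1, 1, -1]
R3 ← R3 − R1: [0, -4, -2, 2, 6]
R4 ← R4 − R1: [0, -8, 0, 8, 8]
R5 ← R5 − (1/2)·R1: [0, -2, 1, 3, 1]
Swap R2 ↔ R3
R4 ← R4 − (2)·R2: [0, 0, 4, 4, -4]
R5 ← R5 − (1/2)·R2: [0, 0, 2, 2, -2]
R6 ← R6 − R2: [0, 0, 1, 1, -1]
R4 ← R4 − (4)·R3: [0, 0, 0, 0, 0]
R5 ← R5 − (2)·R3: [0, 0, 0, 0, 0]
R6 ← R6 − R3: [0, 0, 0, 0, 0]
The echelon form has 3 nonzero rows, and every pivot lies in the first 4 columns, so rank(C) = rank([C|b]) = 3.
The system is consistent.
Free variables = (unknowns) − (rank) = 4 − 3 = 1.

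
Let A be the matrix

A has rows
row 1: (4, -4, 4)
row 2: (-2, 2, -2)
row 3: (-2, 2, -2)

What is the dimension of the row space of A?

1

Row reduce to echelon form.
R2 ← R2 + (1/2)·R1: [0, 0, 0]
R3 ← R3 + (1/2)·R1: [0, 0, 0]
Echelon form has 1 nonzero row, so rank(A) = 1.
The row space has dimension equal to the rank: 1.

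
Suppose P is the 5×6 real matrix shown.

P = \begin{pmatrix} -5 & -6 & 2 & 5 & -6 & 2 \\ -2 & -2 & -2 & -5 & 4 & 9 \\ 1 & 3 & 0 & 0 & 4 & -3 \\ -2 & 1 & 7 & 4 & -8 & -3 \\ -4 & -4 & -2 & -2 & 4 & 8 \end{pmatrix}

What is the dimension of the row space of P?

Row reduce to echelon form.
R2 ← R2 − (2/5)·R1: [0, 2/5, -14/5, -7, 32/5, 41/5]
R3 ← R3 + (1/5)·R1: [0, 9/5, 2/5, 1, 14/5, -13/5]
R4 ← R4 − (2/5)·R1: [0, 17/5, 31/5, 2, -28/5, -19/5]
R5 ← R5 − (4/5)·R1: [0, 4/5, -18/5, -6, 44/5, 32/5]
R3 ← R3 − (9/2)·R2: [0, 0, 13, 65/2, -26, -79/2]
R4 ← R4 − (17/2)·R2: [0, 0, 30, 123/2, -60, -147/2]
R5 ← R5 − (2)·R2: [0, 0, 2, 8, -4, -10]
R4 ← R4 − (30/13)·R3: [0, 0, 0, -27/2, 0, 459/26]
R5 ← R5 − (2/13)·R3: [0, 0, 0, 3, 0, -51/13]
R5 ← R5 + (2/9)·R4: [0, 0, 0, 0, 0, 0]
Echelon form has 4 nonzero rows, so rank(P) = 4.
The row space has dimension equal to the rank: 4.

4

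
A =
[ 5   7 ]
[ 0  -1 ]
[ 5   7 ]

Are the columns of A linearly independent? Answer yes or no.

Row reduce A to echelon form.
R3 ← R3 − R1: [0, 0]
2 pivots among 2 columns.
Every column is a pivot column, so the columns are linearly independent.

yes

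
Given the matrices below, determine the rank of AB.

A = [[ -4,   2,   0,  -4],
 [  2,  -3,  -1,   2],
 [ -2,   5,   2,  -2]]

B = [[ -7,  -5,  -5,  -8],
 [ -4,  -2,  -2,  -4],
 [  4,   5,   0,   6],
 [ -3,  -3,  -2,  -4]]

First compute AB:
[[ 32,  28,  24,  40],
 [-12, -15,  -8, -18],
 [  8,  16,   4,  16]]
Now row reduce the product.
R2 ← R2 + (3/8)·R1: [0, -9/2, 1, -3]
R3 ← R3 − (1/4)·R1: [0, 9, -2, 6]
R3 ← R3 + (2)·R2: [0, 0, 0, 0]
2 nonzero rows, so rank(AB) = 2.

2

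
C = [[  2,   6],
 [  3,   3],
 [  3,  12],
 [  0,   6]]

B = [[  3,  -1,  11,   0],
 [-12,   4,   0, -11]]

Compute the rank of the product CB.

First compute CB:
[[-66,  22,  22, -66],
 [-27,   9,  33, -33],
 [-135,  45,  33, -132],
 [-72,  24,   0, -66]]
Now row reduce the product.
R2 ← R2 − (9/22)·R1: [0, 0, 24, -6]
R3 ← R3 − (45/22)·R1: [0, 0, -12, 3]
R4 ← R4 − (12/11)·R1: [0, 0, -24, 6]
R3 ← R3 + (1/2)·R2: [0, 0, 0, 0]
R4 ← R4 + R2: [0, 0, 0, 0]
2 nonzero rows, so rank(CB) = 2.

2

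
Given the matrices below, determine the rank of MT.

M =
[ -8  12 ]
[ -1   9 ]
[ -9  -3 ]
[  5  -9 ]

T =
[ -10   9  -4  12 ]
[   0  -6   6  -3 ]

2

First compute MT:
[[ 80, -144, 104, -132],
 [ 10, -63,  58, -39],
 [ 90, -63,  18, -99],
 [-50,  99, -74,  87]]
Now row reduce the product.
R2 ← R2 − (1/8)·R1: [0, -45, 45, -45/2]
R3 ← R3 − (9/8)·R1: [0, 99, -99, 99/2]
R4 ← R4 + (5/8)·R1: [0, 9, -9, 9/2]
R3 ← R3 + (11/5)·R2: [0, 0, 0, 0]
R4 ← R4 + (1/5)·R2: [0, 0, 0, 0]
2 nonzero rows, so rank(MT) = 2.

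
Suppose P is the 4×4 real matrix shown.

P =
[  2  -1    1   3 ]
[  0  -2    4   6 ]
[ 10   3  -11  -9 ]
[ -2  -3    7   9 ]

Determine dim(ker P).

Row reduce to echelon form.
R3 ← R3 − (5)·R1: [0, 8, -16, -24]
R4 ← R4 + R1: [0, -4, 8, 12]
R3 ← R3 + (4)·R2: [0, 0, 0, 0]
R4 ← R4 − (2)·R2: [0, 0, 0, 0]
2 nonzero rows, so rank(P) = 2.
P has 4 columns; by rank–nullity, nullity = 4 − 2 = 2.

2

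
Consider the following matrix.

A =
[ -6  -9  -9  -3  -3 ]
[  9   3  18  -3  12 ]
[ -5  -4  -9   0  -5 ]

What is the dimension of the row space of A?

Row reduce to echelon form.
R2 ← R2 + (3/2)·R1: [0, -21/2, 9/2, -15/2, 15/2]
R3 ← R3 − (5/6)·R1: [0, 7/2, -3/2, 5/2, -5/2]
R3 ← R3 + (1/3)·R2: [0, 0, 0, 0, 0]
Echelon form has 2 nonzero rows, so rank(A) = 2.
The row space has dimension equal to the rank: 2.

2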